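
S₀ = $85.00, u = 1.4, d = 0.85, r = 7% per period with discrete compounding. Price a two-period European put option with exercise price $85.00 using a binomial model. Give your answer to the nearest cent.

Risk-neutral probability p = (1 + 0.07 − 0.85)/(1.4 − 0.85) = 0.2200/0.5500 = 0.4000
Terminal stock prices: S_uu = 166.6, S_ud = 101.1, S_dd = 61.41
Terminal payoffs (K − S): max(-81.6, 0) = 0, max(-16.15, 0) = 0, max(23.59, 0) = 23.59
Node u (S = 119): V_u = 1/1.07·[0.4000·0.0000 + 0.6000·0.0000] = 0.0000
Node d (S = 72.25): V_d = 1/1.07·[0.4000·0.0000 + 0.6000·23.5875] = 13.2266
Node 0 (S = 85): V_0 = 1/1.07·[0.4000·0.0000 + 0.6000·13.2266] = 7.4168

$7.42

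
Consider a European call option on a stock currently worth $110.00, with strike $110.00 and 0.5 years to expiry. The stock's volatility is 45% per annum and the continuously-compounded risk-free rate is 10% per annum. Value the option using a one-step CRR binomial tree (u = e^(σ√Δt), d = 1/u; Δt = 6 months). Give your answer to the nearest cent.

$19.61

CRR parameters: u = e^(σ√Δt) = e^(0.45·√0.5) = 1.3746, d = 1/u = 0.7275
Per-period rate: rΔt = 0.1·0.5 = 0.05, so R = e^0.05 = 1.0513
Risk-neutral probability p = (e^0.05 − 0.7275)/(1.3746 − 0.7275) = 0.3238/0.6472 = 0.5003
Terminal stock prices: S_u = 151.2, S_d = 80.02
Terminal payoffs (S − K): max(41.21, 0) = 41.21, max(-29.98, 0) = 0
Node 0 (S = 110): V_0 = e^(−0.05)·[0.5003·41.2113 + 0.4997·0.0000] = 19.6139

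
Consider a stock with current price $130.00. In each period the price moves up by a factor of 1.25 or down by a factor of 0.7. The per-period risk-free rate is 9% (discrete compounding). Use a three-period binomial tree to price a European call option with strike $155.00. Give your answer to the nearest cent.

$27.23

Risk-neutral probability p = (1 + 0.09 − 0.7)/(1.25 − 0.7) = 0.3900/0.5500 = 0.7091
Terminal stock prices: S_uuu = 253.9, S_uud = 142.2, S_udd = 79.62, S_ddd = 44.59
Terminal payoffs (S − K): max(98.91, 0) = 98.91, max(-12.81, 0) = 0, max(-75.38, 0) = 0, max(-110.4, 0) = 0
Node uu (S = 203.1): V_uu = 1/1.09·[0.7091·98.9062 + 0.2909·0.0000] = 64.3427
Node ud (S = 113.7): V_ud = 1/1.09·[0.7091·0.0000 + 0.2909·0.0000] = 0.0000
Node dd (S = 63.7): V_dd = 1/1.09·[0.7091·0.0000 + 0.2909·0.0000] = 0.0000
Node u (S = 162.5): V_u = 1/1.09·[0.7091·64.3427 + 0.2909·0.0000] = 41.8576
Node d (S = 91): V_d = 1/1.09·[0.7091·0.0000 + 0.2909·0.0000] = 0.0000
Node 0 (S = 130): V_0 = 1/1.09·[0.7091·41.8576 + 0.2909·0.0000] = 27.2301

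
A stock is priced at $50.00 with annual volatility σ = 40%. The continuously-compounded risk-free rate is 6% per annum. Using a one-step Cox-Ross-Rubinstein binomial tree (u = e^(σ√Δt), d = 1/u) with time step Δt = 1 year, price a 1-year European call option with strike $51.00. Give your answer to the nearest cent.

CRR parameters: u = e^(σ√Δt) = e^(0.4·√1) = 1.4918, d = 1/u = 0.6703
Per-period rate: rΔt = 0.06·1 = 0.06, so R = e^0.06 = 1.0618
Risk-neutral probability p = (e^0.06 − 0.6703)/(1.4918 − 0.6703) = 0.3915/0.8215 = 0.4766
Terminal stock prices: S_u = 74.59, S_d = 33.52
Terminal payoffs (S − K): max(23.59, 0) = 23.59, max(-17.48, 0) = 0
Node 0 (S = 50): V_0 = e^(−0.06)·[0.4766·23.5912 + 0.5234·0.0000] = 10.5885

$10.59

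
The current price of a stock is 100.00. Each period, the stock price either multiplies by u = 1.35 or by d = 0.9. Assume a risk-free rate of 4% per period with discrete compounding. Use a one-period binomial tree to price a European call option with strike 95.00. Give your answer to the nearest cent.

11.97

Risk-neutral probability p = (1 + 0.04 − 0.9)/(1.35 − 0.9) = 0.1400/0.4500 = 0.3111
Terminal stock prices: S_u = 135, S_d = 90
Terminal payoffs (S − K): max(40, 0) = 40, max(-5, 0) = 0
Node 0 (S = 100): V_0 = 1/1.04·[0.3111·40.0000 + 0.6889·0.0000] = 11.9658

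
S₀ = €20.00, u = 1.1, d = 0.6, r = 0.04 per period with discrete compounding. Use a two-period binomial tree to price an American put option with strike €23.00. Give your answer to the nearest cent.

Risk-neutral probability p = (1 + 0.04 − 0.6)/(1.1 − 0.6) = 0.4400/0.5000 = 0.8800
Terminal stock prices: S_uu = 24.2, S_ud = 13.2, S_dd = 7.2
Terminal payoffs (K − S): max(-1.2, 0) = 0, max(9.8, 0) = 9.8, max(15.8, 0) = 15.8
Node u (S = 22): continuation = 1/1.04·[0.8800·0.0000 + 0.1200·9.8000] = 1.1308; exercise value = 1.0000 ≤ continuation, so V_u = 1.1308
Node d (S = 12): continuation = 1/1.04·[0.8800·9.8000 + 0.1200·15.8000] = 10.1154; exercise value = 11.0000 > continuation, so V_d = 11.0000 (exercise)
Node 0 (S = 20): continuation = 1/1.04·[0.8800·1.1308 + 0.1200·11.0000] = 2.2260; exercise value = 3.0000 > continuation, so V_0 = 3.0000 (exercise)

€3.00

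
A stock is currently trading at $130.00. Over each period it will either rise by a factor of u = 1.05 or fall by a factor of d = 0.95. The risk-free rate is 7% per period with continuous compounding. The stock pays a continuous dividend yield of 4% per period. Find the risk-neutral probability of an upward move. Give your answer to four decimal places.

p = 0.8045

Per-period risk-free factor R = e^0.07 = 1.0725; dividend-adjusted growth = e^(0.07−0.04) = 1.0305.
Risk-neutral probability p = (1.0305 − 0.95)/(1.05 − 0.95) = 0.0805/0.1000 = 0.8045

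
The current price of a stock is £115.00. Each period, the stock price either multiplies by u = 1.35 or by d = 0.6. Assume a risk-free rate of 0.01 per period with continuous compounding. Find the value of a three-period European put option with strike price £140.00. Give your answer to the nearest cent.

£43.53

Risk-neutral probability p = (e^0.01 − 0.6)/(1.35 − 0.6) = 0.4101/0.7500 = 0.5467
Terminal stock prices: S_uuu = 282.9, S_uud = 125.8, S_udd = 55.89, S_ddd = 24.84
Terminal payoffs (K − S): max(-142.9, 0) = 0, max(14.25, 0) = 14.25, max(84.11, 0) = 84.11, max(115.2, 0) = 115.2
Node uu (S = 209.6): V_uu = e^(−0.01)·[0.5467·0.0000 + 0.4533·14.2475] = 6.3937
Node ud (S = 93.15): V_ud = e^(−0.01)·[0.5467·14.2475 + 0.4533·84.1100] = 45.4570
Node dd (S = 41.4): V_dd = e^(−0.01)·[0.5467·84.1100 + 0.4533·115.1600] = 97.2070
Node u (S = 155.2): V_u = e^(−0.01)·[0.5467·6.3937 + 0.4533·45.4570] = 23.8600
Node d (S = 69): V_d = e^(−0.01)·[0.5467·45.4570 + 0.4533·97.2070] = 68.2278
Node 0 (S = 115): V_0 = e^(−0.01)·[0.5467·23.8600 + 0.4533·68.2278] = 43.5329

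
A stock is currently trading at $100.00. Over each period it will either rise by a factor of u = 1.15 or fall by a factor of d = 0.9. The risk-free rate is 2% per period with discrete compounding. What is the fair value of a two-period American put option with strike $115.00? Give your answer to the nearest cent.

Risk-neutral probability p = (1 + 0.02 − 0.9)/(1.15 − 0.9) = 0.1200/0.2500 = 0.4800
Terminal stock prices: S_uu = 132.2, S_ud = 103.5, S_dd = 81
Terminal payoffs (K − S): max(-17.25, 0) = 0, max(11.5, 0) = 11.5, max(34, 0) = 34
Node u (S = 115): continuation = 1/1.02·[0.4800·0.0000 + 0.5200·11.5000] = 5.8627; exercise value = 0.0000 ≤ continuation, so V_u = 5.8627
Node d (S = 90): continuation = 1/1.02·[0.4800·11.5000 + 0.5200·34.0000] = 22.7451; exercise value = 25.0000 > continuation, so V_d = 25.0000 (exercise)
Node 0 (S = 100): continuation = 1/1.02·[0.4800·5.8627 + 0.5200·25.0000] = 15.5040; exercise value = 15.0000 ≤ continuation, so V_0 = 15.5040

$15.50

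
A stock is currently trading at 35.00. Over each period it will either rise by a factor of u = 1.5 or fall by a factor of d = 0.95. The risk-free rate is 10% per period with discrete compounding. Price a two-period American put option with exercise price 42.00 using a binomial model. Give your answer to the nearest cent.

Risk-neutral probability p = (1 + 0.1 − 0.95)/(1.5 − 0.95) = 0.1500/0.5500 = 0.2727
Terminal stock prices: S_uu = 78.75, S_ud = 49.88, S_dd = 31.59
Terminal payoffs (K − S): max(-36.75, 0) = 0, max(-7.875, 0) = 0, max(10.41, 0) = 10.41
Node u (S = 52.5): continuation = 1/1.1·[0.2727·0.0000 + 0.7273·0.0000] = 0.0000; exercise value = 0.0000 ≤ continuation, so V_u = 0.0000
Node d (S = 33.25): continuation = 1/1.1·[0.2727·0.0000 + 0.7273·10.4125] = 6.8843; exercise value = 8.7500 > continuation, so V_d = 8.7500 (exercise)
Node 0 (S = 35): continuation = 1/1.1·[0.2727·0.0000 + 0.7273·8.7500] = 5.7851; exercise value = 7.0000 > continuation, so V_0 = 7.0000 (exercise)

7.00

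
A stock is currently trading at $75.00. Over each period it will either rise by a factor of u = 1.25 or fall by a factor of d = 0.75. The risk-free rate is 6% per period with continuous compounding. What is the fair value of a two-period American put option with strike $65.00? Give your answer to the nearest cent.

$3.10

Risk-neutral probability p = (e^0.06 − 0.75)/(1.25 − 0.75) = 0.3118/0.5000 = 0.6237
Terminal stock prices: S_uu = 117.2, S_ud = 70.31, S_dd = 42.19
Terminal payoffs (K − S): max(-52.19, 0) = 0, max(-5.312, 0) = 0, max(22.81, 0) = 22.81
Node u (S = 93.75): continuation = e^(−0.06)·[0.6237·0.0000 + 0.3763·0.0000] = 0.0000; exercise value = 0.0000 ≤ continuation, so V_u = 0.0000
Node d (S = 56.25): continuation = e^(−0.06)·[0.6237·0.0000 + 0.3763·22.8125] = 8.0850; exercise value = 8.7500 > continuation, so V_d = 8.7500 (exercise)
Node 0 (S = 75): continuation = e^(−0.06)·[0.6237·0.0000 + 0.3763·8.7500] = 3.1011; exercise value = 0.0000 ≤ continuation, so V_0 = 3.1011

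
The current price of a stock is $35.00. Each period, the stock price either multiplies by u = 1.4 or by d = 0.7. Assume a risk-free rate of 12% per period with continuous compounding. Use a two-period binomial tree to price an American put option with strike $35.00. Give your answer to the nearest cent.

Risk-neutral probability p = (e^0.12 − 0.7)/(1.4 − 0.7) = 0.4275/0.7000 = 0.6107
Terminal stock prices: S_uu = 68.6, S_ud = 34.3, S_dd = 17.15
Terminal payoffs (K − S): max(-33.6, 0) = 0, max(0.7, 0) = 0.7, max(17.85, 0) = 17.85
Node u (S = 49): continuation = e^(−0.12)·[0.6107·0.0000 + 0.3893·0.7000] = 0.2417; exercise value = 0.0000 ≤ continuation, so V_u = 0.2417
Node d (S = 24.5): continuation = e^(−0.12)·[0.6107·0.7000 + 0.3893·17.8500] = 6.5422; exercise value = 10.5000 > continuation, so V_d = 10.5000 (exercise)
Node 0 (S = 35): continuation = e^(−0.12)·[0.6107·0.2417 + 0.3893·10.5000] = 3.7562; exercise value = 0.0000 ≤ continuation, so V_0 = 3.7562

$3.76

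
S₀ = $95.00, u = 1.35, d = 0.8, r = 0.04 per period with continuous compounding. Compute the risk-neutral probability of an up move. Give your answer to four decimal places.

Risk-neutral probability p = (e^0.04 − 0.8)/(1.35 − 0.8) = 0.2408/0.5500 = 0.4378

p = 0.4378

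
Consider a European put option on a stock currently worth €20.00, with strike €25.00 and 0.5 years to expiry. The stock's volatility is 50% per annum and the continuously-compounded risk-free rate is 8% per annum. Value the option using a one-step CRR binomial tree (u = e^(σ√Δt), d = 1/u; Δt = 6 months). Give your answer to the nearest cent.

€5.59

CRR parameters: u = e^(σ√Δt) = e^(0.5·√0.5) = 1.4241, d = 1/u = 0.7022
Per-period rate: rΔt = 0.08·0.5 = 0.04, so R = e^0.04 = 1.0408
Risk-neutral probability p = (e^0.04 − 0.7022)/(1.4241 − 0.7022) = 0.3386/0.7219 = 0.4691
Terminal stock prices: S_u = 28.48, S_d = 14.04
Terminal payoffs (K − S): max(-3.482, 0) = 0, max(10.96, 0) = 10.96
Node 0 (S = 20): V_0 = e^(−0.04)·[0.4691·0.0000 + 0.5309·10.9562] = 5.5891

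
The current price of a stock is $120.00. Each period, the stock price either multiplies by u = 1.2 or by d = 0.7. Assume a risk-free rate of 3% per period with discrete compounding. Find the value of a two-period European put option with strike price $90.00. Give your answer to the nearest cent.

Risk-neutral probability p = (1 + 0.03 − 0.7)/(1.2 − 0.7) = 0.3300/0.5000 = 0.6600
Terminal stock prices: S_uu = 172.8, S_ud = 100.8, S_dd = 58.8
Terminal payoffs (K − S): max(-82.8, 0) = 0, max(-10.8, 0) = 0, max(31.2, 0) = 31.2
Node u (S = 144): V_u = 1/1.03·[0.6600·0.0000 + 0.3400·0.0000] = 0.0000
Node d (S = 84): V_d = 1/1.03·[0.6600·0.0000 + 0.3400·31.2000] = 10.2990
Node 0 (S = 120): V_0 = 1/1.03·[0.6600·0.0000 + 0.3400·10.2990] = 3.3997

$3.40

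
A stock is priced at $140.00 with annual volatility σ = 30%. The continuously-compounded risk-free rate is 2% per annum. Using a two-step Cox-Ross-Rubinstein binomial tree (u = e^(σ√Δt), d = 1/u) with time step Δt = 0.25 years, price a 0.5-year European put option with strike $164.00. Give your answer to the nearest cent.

$28.05

CRR parameters: u = e^(σ√Δt) = e^(0.3·√0.25) = 1.1618, d = 1/u = 0.8607
Per-period rate: rΔt = 0.02·0.25 = 0.005, so R = e^0.005 = 1.0050
Risk-neutral probability p = (e^0.005 − 0.8607)/(1.1618 − 0.8607) = 0.1443/0.3011 = 0.4792
Terminal stock prices: S_uu = 189, S_ud = 140, S_dd = 103.7
Terminal payoffs (K − S): max(-24.98, 0) = 0, max(24, 0) = 24, max(60.29, 0) = 60.29
Node u (S = 162.7): V_u = e^(−0.005)·[0.4792·0.0000 + 0.5208·24.0000] = 12.4365
Node d (S = 120.5): V_d = e^(−0.005)·[0.4792·24.0000 + 0.5208·60.2854] = 42.6829
Node 0 (S = 140): V_0 = e^(−0.005)·[0.4792·12.4365 + 0.5208·42.6829] = 28.0478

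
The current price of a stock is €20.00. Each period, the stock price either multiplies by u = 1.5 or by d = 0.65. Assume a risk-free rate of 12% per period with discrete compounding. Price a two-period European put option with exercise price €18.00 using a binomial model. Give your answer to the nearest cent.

Risk-neutral probability p = (1 + 0.12 − 0.65)/(1.5 − 0.65) = 0.4700/0.8500 = 0.5529
Terminal stock prices: S_uu = 45, S_ud = 19.5, S_dd = 8.45
Terminal payoffs (K − S): max(-27, 0) = 0, max(-1.5, 0) = 0, max(9.55, 0) = 9.55
Node u (S = 30): V_u = 1/1.12·[0.5529·0.0000 + 0.4471·0.0000] = 0.0000
Node d (S = 13): V_d = 1/1.12·[0.5529·0.0000 + 0.4471·9.5500] = 3.8120
Node 0 (S = 20): V_0 = 1/1.12·[0.5529·0.0000 + 0.4471·3.8120] = 1.5216

€1.52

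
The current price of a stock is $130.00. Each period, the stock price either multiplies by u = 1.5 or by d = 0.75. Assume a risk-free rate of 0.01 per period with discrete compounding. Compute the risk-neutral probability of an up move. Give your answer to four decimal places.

Risk-neutral probability p = (1 + 0.01 − 0.75)/(1.5 − 0.75) = 0.2600/0.7500 = 0.3467

p = 0.3467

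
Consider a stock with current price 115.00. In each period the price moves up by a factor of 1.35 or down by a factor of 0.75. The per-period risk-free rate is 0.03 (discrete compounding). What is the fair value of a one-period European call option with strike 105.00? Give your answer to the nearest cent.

22.77

Risk-neutral probability p = (1 + 0.03 − 0.75)/(1.35 − 0.75) = 0.2800/0.6000 = 0.4667
Terminal stock prices: S_u = 155.2, S_d = 86.25
Terminal payoffs (S − K): max(50.25, 0) = 50.25, max(-18.75, 0) = 0
Node 0 (S = 115): V_0 = 1/1.03·[0.4667·50.2500 + 0.5333·0.0000] = 22.7670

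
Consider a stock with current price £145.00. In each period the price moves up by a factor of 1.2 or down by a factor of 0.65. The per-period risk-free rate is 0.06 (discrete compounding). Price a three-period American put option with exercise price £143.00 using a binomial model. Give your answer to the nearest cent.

Risk-neutral probability p = (1 + 0.06 − 0.65)/(1.2 − 0.65) = 0.4100/0.5500 = 0.7455
Terminal stock prices: S_uuu = 250.6, S_uud = 135.7, S_udd = 73.52, S_ddd = 39.82
Terminal payoffs (K − S): max(-107.6, 0) = 0, max(7.28, 0) = 7.28, max(69.48, 0) = 69.48, max(103.2, 0) = 103.2
Node uu (S = 208.8): continuation = 1/1.06·[0.7455·0.0000 + 0.2545·7.2800] = 1.7482; exercise value = 0.0000 ≤ continuation, so V_uu = 1.7482
Node ud (S = 113.1): continuation = 1/1.06·[0.7455·7.2800 + 0.2545·69.4850] = 21.8057; exercise value = 29.9000 > continuation, so V_ud = 29.9000 (exercise)
Node dd (S = 61.26): continuation = 1/1.06·[0.7455·69.4850 + 0.2545·103.1794] = 73.6432; exercise value = 81.7375 > continuation, so V_dd = 81.7375 (exercise)
Node u (S = 174): continuation = 1/1.06·[0.7455·1.7482 + 0.2545·29.9000] = 8.4095; exercise value = 0.0000 ≤ continuation, so V_u = 8.4095
Node d (S = 94.25): continuation = 1/1.06·[0.7455·29.9000 + 0.2545·81.7375] = 40.6557; exercise value = 48.7500 > continuation, so V_d = 48.7500 (exercise)
Node 0 (S = 145): continuation = 1/1.06·[0.7455·8.4095 + 0.2545·48.7500] = 17.6208; exercise value = 0.0000 ≤ continuation, so V_0 = 17.6208

£17.62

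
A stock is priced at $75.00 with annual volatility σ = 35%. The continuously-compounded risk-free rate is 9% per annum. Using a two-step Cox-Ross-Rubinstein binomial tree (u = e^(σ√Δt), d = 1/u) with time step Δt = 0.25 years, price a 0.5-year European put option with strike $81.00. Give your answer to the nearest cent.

CRR parameters: u = e^(σ√Δt) = e^(0.35·√0.25) = 1.1912, d = 1/u = 0.8395
Per-period rate: rΔt = 0.09·0.25 = 0.0225, so R = e^0.0225 = 1.0228
Risk-neutral probability p = (e^0.0225 − 0.8395)/(1.1912 − 0.8395) = 0.1833/0.3518 = 0.5210
Terminal stock prices: S_uu = 106.4, S_ud = 75, S_dd = 52.85
Terminal payoffs (K − S): max(-25.43, 0) = 0, max(6, 0) = 6, max(28.15, 0) = 28.15
Node u (S = 89.34): V_u = e^(−0.0225)·[0.5210·0.0000 + 0.4790·6.0000] = 2.8098
Node d (S = 62.96): V_d = e^(−0.0225)·[0.5210·6.0000 + 0.4790·28.1484] = 16.2386
Node 0 (S = 75): V_0 = e^(−0.0225)·[0.5210·2.8098 + 0.4790·16.2386] = 9.0360

$9.04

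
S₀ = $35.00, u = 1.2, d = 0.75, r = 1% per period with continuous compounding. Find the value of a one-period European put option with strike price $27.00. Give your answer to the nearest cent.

Risk-neutral probability p = (e^0.01 − 0.75)/(1.2 − 0.75) = 0.2601/0.4500 = 0.5779
Terminal stock prices: S_u = 42, S_d = 26.25
Terminal payoffs (K − S): max(-15, 0) = 0, max(0.75, 0) = 0.75
Node 0 (S = 35): V_0 = e^(−0.01)·[0.5779·0.0000 + 0.4221·0.7500] = 0.3134

$0.31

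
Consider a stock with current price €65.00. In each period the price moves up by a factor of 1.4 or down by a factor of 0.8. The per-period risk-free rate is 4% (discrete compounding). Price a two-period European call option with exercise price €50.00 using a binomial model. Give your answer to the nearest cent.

Risk-neutral probability p = (1 + 0.04 − 0.8)/(1.4 − 0.8) = 0.2400/0.6000 = 0.4000
Terminal stock prices: S_uu = 127.4, S_ud = 72.8, S_dd = 41.6
Terminal payoffs (S − K): max(77.4, 0) = 77.4, max(22.8, 0) = 22.8, max(-8.4, 0) = 0
Node u (S = 91): V_u = 1/1.04·[0.4000·77.4000 + 0.6000·22.8000] = 42.9231
Node d (S = 52): V_d = 1/1.04·[0.4000·22.8000 + 0.6000·0.0000] = 8.7692
Node 0 (S = 65): V_0 = 1/1.04·[0.4000·42.9231 + 0.6000·8.7692] = 21.5680

€21.57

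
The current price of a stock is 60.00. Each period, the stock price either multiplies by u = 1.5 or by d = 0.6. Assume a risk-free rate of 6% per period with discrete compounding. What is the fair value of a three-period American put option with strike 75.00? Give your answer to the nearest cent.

22.66

Risk-neutral probability p = (1 + 0.06 − 0.6)/(1.5 − 0.6) = 0.4600/0.9000 = 0.5111
Terminal stock prices: S_uuu = 202.5, S_uud = 81, S_udd = 32.4, S_ddd = 12.96
Terminal payoffs (K − S): max(-127.5, 0) = 0, max(-6, 0) = 0, max(42.6, 0) = 42.6, max(62.04, 0) = 62.04
Node uu (S = 135): continuation = 1/1.06·[0.5111·0.0000 + 0.4889·0.0000] = 0.0000; exercise value = 0.0000 ≤ continuation, so V_uu = 0.0000
Node ud (S = 54): continuation = 1/1.06·[0.5111·0.0000 + 0.4889·42.6000] = 19.6478; exercise value = 21.0000 > continuation, so V_ud = 21.0000 (exercise)
Node dd (S = 21.6): continuation = 1/1.06·[0.5111·42.6000 + 0.4889·62.0400] = 49.1547; exercise value = 53.4000 > continuation, so V_dd = 53.4000 (exercise)
Node u (S = 90): continuation = 1/1.06·[0.5111·0.0000 + 0.4889·21.0000] = 9.6855; exercise value = 0.0000 ≤ continuation, so V_u = 9.6855
Node d (S = 36): continuation = 1/1.06·[0.5111·21.0000 + 0.4889·53.4000] = 34.7547; exercise value = 39.0000 > continuation, so V_d = 39.0000 (exercise)
Node 0 (S = 60): continuation = 1/1.06·[0.5111·9.6855 + 0.4889·39.0000] = 22.6576; exercise value = 15.0000 ≤ continuation, so V_0 = 22.6576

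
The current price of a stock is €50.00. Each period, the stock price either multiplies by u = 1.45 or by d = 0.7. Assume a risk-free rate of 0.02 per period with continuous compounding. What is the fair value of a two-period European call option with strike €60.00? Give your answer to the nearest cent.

€7.90

Risk-neutral probability p = (e^0.02 − 0.7)/(1.45 − 0.7) = 0.3202/0.7500 = 0.4269
Terminal stock prices: S_uu = 105.1, S_ud = 50.75, S_dd = 24.5
Terminal payoffs (S − K): max(45.12, 0) = 45.12, max(-9.25, 0) = 0, max(-35.5, 0) = 0
Node u (S = 72.5): V_u = e^(−0.02)·[0.4269·45.1250 + 0.5731·0.0000] = 18.8840
Node d (S = 35): V_d = e^(−0.02)·[0.4269·0.0000 + 0.5731·0.0000] = 0.0000
Node 0 (S = 50): V_0 = e^(−0.02)·[0.4269·18.8840 + 0.5731·0.0000] = 7.9026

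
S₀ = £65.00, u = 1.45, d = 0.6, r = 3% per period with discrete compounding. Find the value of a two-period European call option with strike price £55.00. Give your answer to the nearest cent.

£20.43

Risk-neutral probability p = (1 + 0.03 − 0.6)/(1.45 − 0.6) = 0.4300/0.8500 = 0.5059
Terminal stock prices: S_uu = 136.7, S_ud = 56.55, S_dd = 23.4
Terminal payoffs (S − K): max(81.66, 0) = 81.66, max(1.55, 0) = 1.55, max(-31.6, 0) = 0
Node u (S = 94.25): V_u = 1/1.03·[0.5059·81.6625 + 0.4941·1.5500] = 40.8519
Node d (S = 39): V_d = 1/1.03·[0.5059·1.5500 + 0.4941·0.0000] = 0.7613
Node 0 (S = 65): V_0 = 1/1.03·[0.5059·40.8519 + 0.4941·0.7613] = 20.4296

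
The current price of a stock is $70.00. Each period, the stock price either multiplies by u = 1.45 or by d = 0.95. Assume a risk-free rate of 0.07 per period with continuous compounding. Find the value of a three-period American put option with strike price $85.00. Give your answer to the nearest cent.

Risk-neutral probability p = (e^0.07 − 0.95)/(1.45 − 0.95) = 0.1225/0.5000 = 0.2450
Terminal stock prices: S_uuu = 213.4, S_uud = 139.8, S_udd = 91.6, S_ddd = 60.02
Terminal payoffs (K − S): max(-128.4, 0) = 0, max(-54.82, 0) = 0, max(-6.604, 0) = 0, max(24.98, 0) = 24.98
Node uu (S = 147.2): continuation = e^(−0.07)·[0.2450·0.0000 + 0.7550·0.0000] = 0.0000; exercise value = 0.0000 ≤ continuation, so V_uu = 0.0000
Node ud (S = 96.42): continuation = e^(−0.07)·[0.2450·0.0000 + 0.7550·0.0000] = 0.0000; exercise value = 0.0000 ≤ continuation, so V_ud = 0.0000
Node dd (S = 63.17): continuation = e^(−0.07)·[0.2450·0.0000 + 0.7550·24.9838] = 17.5871; exercise value = 21.8250 > continuation, so V_dd = 21.8250 (exercise)
Node u (S = 101.5): continuation = e^(−0.07)·[0.2450·0.0000 + 0.7550·0.0000] = 0.0000; exercise value = 0.0000 ≤ continuation, so V_u = 0.0000
Node d (S = 66.5): continuation = e^(−0.07)·[0.2450·0.0000 + 0.7550·21.8250] = 15.3635; exercise value = 18.5000 > continuation, so V_d = 18.5000 (exercise)
Node 0 (S = 70): continuation = e^(−0.07)·[0.2450·0.0000 + 0.7550·18.5000] = 13.0229; exercise value = 15.0000 > continuation, so V_0 = 15.0000 (exercise)

$15.00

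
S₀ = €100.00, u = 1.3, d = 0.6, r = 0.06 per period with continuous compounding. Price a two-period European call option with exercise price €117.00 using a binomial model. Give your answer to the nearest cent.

Risk-neutral probability p = (e^0.06 − 0.6)/(1.3 − 0.6) = 0.4618/0.7000 = 0.6598
Terminal stock prices: S_uu = 169, S_ud = 78, S_dd = 36
Terminal payoffs (S − K): max(52, 0) = 52, max(-39, 0) = 0, max(-81, 0) = 0
Node u (S = 130): V_u = e^(−0.06)·[0.6598·52.0000 + 0.3402·0.0000] = 32.3099
Node d (S = 60): V_d = e^(−0.06)·[0.6598·0.0000 + 0.3402·0.0000] = 0.0000
Node 0 (S = 100): V_0 = e^(−0.06)·[0.6598·32.3099 + 0.3402·0.0000] = 20.0756

€20.08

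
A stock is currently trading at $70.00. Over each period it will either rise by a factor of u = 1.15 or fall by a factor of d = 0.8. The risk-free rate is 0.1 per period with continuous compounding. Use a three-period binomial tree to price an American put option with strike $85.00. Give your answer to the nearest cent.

Risk-neutral probability p = (e^0.1 − 0.8)/(1.15 − 0.8) = 0.3052/0.3500 = 0.8719
Terminal stock prices: S_uuu = 106.5, S_uud = 74.06, S_udd = 51.52, S_ddd = 35.84
Terminal payoffs (K − S): max(-21.46, 0) = 0, max(10.94, 0) = 10.94, max(33.48, 0) = 33.48, max(49.16, 0) = 49.16
Node uu (S = 92.57): continuation = e^(−0.1)·[0.8719·0.0000 + 0.1281·10.9400] = 1.2679; exercise value = 0.0000 ≤ continuation, so V_uu = 1.2679
Node ud (S = 64.4): continuation = e^(−0.1)·[0.8719·10.9400 + 0.1281·33.4800] = 12.5112; exercise value = 20.6000 > continuation, so V_ud = 20.6000 (exercise)
Node dd (S = 44.8): continuation = e^(−0.1)·[0.8719·33.4800 + 0.1281·49.1600] = 32.1112; exercise value = 40.2000 > continuation, so V_dd = 40.2000 (exercise)
Node u (S = 80.5): continuation = e^(−0.1)·[0.8719·1.2679 + 0.1281·20.6000] = 3.3877; exercise value = 4.5000 > continuation, so V_u = 4.5000 (exercise)
Node d (S = 56): continuation = e^(−0.1)·[0.8719·20.6000 + 0.1281·40.2000] = 20.9112; exercise value = 29.0000 > continuation, so V_d = 29.0000 (exercise)
Node 0 (S = 70): continuation = e^(−0.1)·[0.8719·4.5000 + 0.1281·29.0000] = 6.9112; exercise value = 15.0000 > continuation, so V_0 = 15.0000 (exercise)

$15.00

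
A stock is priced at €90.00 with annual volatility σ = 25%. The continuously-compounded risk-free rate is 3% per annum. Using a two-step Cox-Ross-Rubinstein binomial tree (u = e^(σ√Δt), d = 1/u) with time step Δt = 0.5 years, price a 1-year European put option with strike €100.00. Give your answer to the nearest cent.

€13.84

CRR parameters: u = e^(σ√Δt) = e^(0.25·√0.5) = 1.1934, d = 1/u = 0.8380
Per-period rate: rΔt = 0.03·0.5 = 0.015, so R = e^0.015 = 1.0151
Risk-neutral probability p = (e^0.015 − 0.8380)/(1.1934 − 0.8380) = 0.1771/0.3554 = 0.4984
Terminal stock prices: S_uu = 128.2, S_ud = 90, S_dd = 63.2
Terminal payoffs (K − S): max(-28.17, 0) = 0, max(10, 0) = 10, max(36.8, 0) = 36.8
Node u (S = 107.4): V_u = e^(−0.015)·[0.4984·0.0000 + 0.5016·10.0000] = 4.9409
Node d (S = 75.42): V_d = e^(−0.015)·[0.4984·10.0000 + 0.5016·36.8030] = 23.0942
Node 0 (S = 90): V_0 = e^(−0.015)·[0.4984·4.9409 + 0.5016·23.0942] = 13.8366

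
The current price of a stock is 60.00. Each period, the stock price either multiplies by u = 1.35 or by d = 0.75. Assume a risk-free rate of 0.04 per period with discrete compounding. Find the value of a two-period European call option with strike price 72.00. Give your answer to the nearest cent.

Risk-neutral probability p = (1 + 0.04 − 0.75)/(1.35 − 0.75) = 0.2900/0.6000 = 0.4833
Terminal stock prices: S_uu = 109.4, S_ud = 60.75, S_dd = 33.75
Terminal payoffs (S − K): max(37.35, 0) = 37.35, max(-11.25, 0) = 0, max(-38.25, 0) = 0
Node u (S = 81): V_u = 1/1.04·[0.4833·37.3500 + 0.5167·0.0000] = 17.3582
Node d (S = 45): V_d = 1/1.04·[0.4833·0.0000 + 0.5167·0.0000] = 0.0000
Node 0 (S = 60): V_0 = 1/1.04·[0.4833·17.3582 + 0.5167·0.0000] = 8.0671

8.07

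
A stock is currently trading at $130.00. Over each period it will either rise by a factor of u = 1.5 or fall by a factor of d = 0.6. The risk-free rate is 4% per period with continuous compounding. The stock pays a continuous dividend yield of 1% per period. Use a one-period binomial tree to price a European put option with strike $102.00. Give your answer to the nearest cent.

Per-period risk-free factor R = e^0.04 = 1.0408; dividend-adjusted growth = e^(0.04−0.01) = 1.0305.
Risk-neutral probability p = (1.0305 − 0.6)/(1.5 − 0.6) = 0.4305/0.9000 = 0.4783
Terminal stock prices: S_u = 195, S_d = 78
Terminal payoffs (K − S): max(-93, 0) = 0, max(24, 0) = 24
Node 0 (S = 130): V_0 = e^(−0.04)·[0.4783·0.0000 + 0.5217·24.0000] = 12.0302

$12.03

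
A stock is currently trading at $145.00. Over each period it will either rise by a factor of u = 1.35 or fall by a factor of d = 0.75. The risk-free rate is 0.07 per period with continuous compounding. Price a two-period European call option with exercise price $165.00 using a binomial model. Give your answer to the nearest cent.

$24.93

Risk-neutral probability p = (e^0.07 − 0.75)/(1.35 − 0.75) = 0.3225/0.6000 = 0.5375
Terminal stock prices: S_uu = 264.3, S_ud = 146.8, S_dd = 81.56
Terminal payoffs (S − K): max(99.26, 0) = 99.26, max(-18.19, 0) = 0, max(-83.44, 0) = 0
Node u (S = 195.8): V_u = e^(−0.07)·[0.5375·99.2625 + 0.4625·0.0000] = 49.7478
Node d (S = 108.8): V_d = e^(−0.07)·[0.5375·0.0000 + 0.4625·0.0000] = 0.0000
Node 0 (S = 145): V_0 = e^(−0.07)·[0.5375·49.7478 + 0.4625·0.0000] = 24.9323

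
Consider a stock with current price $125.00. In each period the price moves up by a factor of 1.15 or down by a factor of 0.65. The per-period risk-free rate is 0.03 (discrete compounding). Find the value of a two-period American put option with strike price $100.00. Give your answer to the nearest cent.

Risk-neutral probability p = (1 + 0.03 − 0.65)/(1.15 − 0.65) = 0.3800/0.5000 = 0.7600
Terminal stock prices: S_uu = 165.3, S_ud = 93.44, S_dd = 52.81
Terminal payoffs (K − S): max(-65.31, 0) = 0, max(6.562, 0) = 6.562, max(47.19, 0) = 47.19
Node u (S = 143.8): continuation = 1/1.03·[0.7600·0.0000 + 0.2400·6.5625] = 1.5291; exercise value = 0.0000 ≤ continuation, so V_u = 1.5291
Node d (S = 81.25): continuation = 1/1.03·[0.7600·6.5625 + 0.2400·47.1875] = 15.8374; exercise value = 18.7500 > continuation, so V_d = 18.7500 (exercise)
Node 0 (S = 125): continuation = 1/1.03·[0.7600·1.5291 + 0.2400·18.7500] = 5.4972; exercise value = 0.0000 ≤ continuation, so V_0 = 5.4972

$5.50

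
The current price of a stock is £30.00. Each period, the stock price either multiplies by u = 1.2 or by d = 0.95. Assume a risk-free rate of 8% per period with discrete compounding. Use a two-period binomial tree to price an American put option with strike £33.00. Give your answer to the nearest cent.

£3.00

Risk-neutral probability p = (1 + 0.08 − 0.95)/(1.2 − 0.95) = 0.1300/0.2500 = 0.5200
Terminal stock prices: S_uu = 43.2, S_ud = 34.2, S_dd = 27.07
Terminal payoffs (K − S): max(-10.2, 0) = 0, max(-1.2, 0) = 0, max(5.925, 0) = 5.925
Node u (S = 36): continuation = 1/1.08·[0.5200·0.0000 + 0.4800·0.0000] = 0.0000; exercise value = 0.0000 ≤ continuation, so V_u = 0.0000
Node d (S = 28.5): continuation = 1/1.08·[0.5200·0.0000 + 0.4800·5.9250] = 2.6333; exercise value = 4.5000 > continuation, so V_d = 4.5000 (exercise)
Node 0 (S = 30): continuation = 1/1.08·[0.5200·0.0000 + 0.4800·4.5000] = 2.0000; exercise value = 3.0000 > continuation, so V_0 = 3.0000 (exercise)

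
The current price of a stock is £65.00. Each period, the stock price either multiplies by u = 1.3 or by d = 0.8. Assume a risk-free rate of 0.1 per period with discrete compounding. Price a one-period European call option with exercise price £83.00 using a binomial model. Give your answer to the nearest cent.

£0.82

Risk-neutral probability p = (1 + 0.1 − 0.8)/(1.3 − 0.8) = 0.3000/0.5000 = 0.6000
Terminal stock prices: S_u = 84.5, S_d = 52
Terminal payoffs (S − K): max(1.5, 0) = 1.5, max(-31, 0) = 0
Node 0 (S = 65): V_0 = 1/1.1·[0.6000·1.5000 + 0.4000·0.0000] = 0.8182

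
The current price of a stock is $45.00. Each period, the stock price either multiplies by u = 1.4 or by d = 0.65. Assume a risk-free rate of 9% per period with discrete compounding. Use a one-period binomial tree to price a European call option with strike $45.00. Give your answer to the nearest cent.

Risk-neutral probability p = (1 + 0.09 − 0.65)/(1.4 − 0.65) = 0.4400/0.7500 = 0.5867
Terminal stock prices: S_u = 63, S_d = 29.25
Terminal payoffs (S − K): max(18, 0) = 18, max(-15.75, 0) = 0
Node 0 (S = 45): V_0 = 1/1.09·[0.5867·18.0000 + 0.4133·0.0000] = 9.6881

$9.69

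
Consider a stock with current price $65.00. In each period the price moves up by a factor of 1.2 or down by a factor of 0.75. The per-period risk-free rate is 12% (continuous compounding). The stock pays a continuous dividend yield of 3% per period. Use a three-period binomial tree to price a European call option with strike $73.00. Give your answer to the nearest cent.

$12.27

Per-period risk-free factor R = e^0.12 = 1.1275; dividend-adjusted growth = e^(0.12−0.03) = 1.0942.
Risk-neutral probability p = (1.0942 − 0.75)/(1.2 − 0.75) = 0.3442/0.4500 = 0.7648
Terminal stock prices: S_uuu = 112.3, S_uud = 70.2, S_udd = 43.88, S_ddd = 27.42
Terminal payoffs (S − K): max(39.32, 0) = 39.32, max(-2.8, 0) = 0, max(-29.12, 0) = 0, max(-45.58, 0) = 0
Node uu (S = 93.6): V_uu = e^(−0.12)·[0.7648·39.3200 + 0.2352·0.0000] = 26.6725
Node ud (S = 58.5): V_ud = e^(−0.12)·[0.7648·0.0000 + 0.2352·0.0000] = 0.0000
Node dd (S = 36.56): V_dd = e^(−0.12)·[0.7648·0.0000 + 0.2352·0.0000] = 0.0000
Node u (S = 78): V_u = e^(−0.12)·[0.7648·26.6725 + 0.2352·0.0000] = 18.0932
Node d (S = 48.75): V_d = e^(−0.12)·[0.7648·0.0000 + 0.2352·0.0000] = 0.0000
Node 0 (S = 65): V_0 = e^(−0.12)·[0.7648·18.0932 + 0.2352·0.0000] = 12.2734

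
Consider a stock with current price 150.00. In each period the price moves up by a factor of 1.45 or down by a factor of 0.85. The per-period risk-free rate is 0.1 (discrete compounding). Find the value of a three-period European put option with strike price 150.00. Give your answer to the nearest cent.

8.63

Risk-neutral probability p = (1 + 0.1 − 0.85)/(1.45 − 0.85) = 0.2500/0.6000 = 0.4167
Terminal stock prices: S_uuu = 457.3, S_uud = 268.1, S_udd = 157.1, S_ddd = 92.12
Terminal payoffs (K − S): max(-307.3, 0) = 0, max(-118.1, 0) = 0, max(-7.144, 0) = 0, max(57.88, 0) = 57.88
Node uu (S = 315.4): V_uu = 1/1.1·[0.4167·0.0000 + 0.5833·0.0000] = 0.0000
Node ud (S = 184.9): V_ud = 1/1.1·[0.4167·0.0000 + 0.5833·0.0000] = 0.0000
Node dd (S = 108.4): V_dd = 1/1.1·[0.4167·0.0000 + 0.5833·57.8813] = 30.6946
Node u (S = 217.5): V_u = 1/1.1·[0.4167·0.0000 + 0.5833·0.0000] = 0.0000
Node d (S = 127.5): V_d = 1/1.1·[0.4167·0.0000 + 0.5833·30.6946] = 16.2774
Node 0 (S = 150): V_0 = 1/1.1·[0.4167·0.0000 + 0.5833·16.2774] = 8.6320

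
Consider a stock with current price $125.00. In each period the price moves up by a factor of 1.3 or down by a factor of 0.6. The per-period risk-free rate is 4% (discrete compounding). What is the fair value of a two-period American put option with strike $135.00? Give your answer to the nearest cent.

Risk-neutral probability p = (1 + 0.04 − 0.6)/(1.3 − 0.6) = 0.4400/0.7000 = 0.6286
Terminal stock prices: S_uu = 211.3, S_ud = 97.5, S_dd = 45
Terminal payoffs (K − S): max(-76.25, 0) = 0, max(37.5, 0) = 37.5, max(90, 0) = 90
Node u (S = 162.5): continuation = 1/1.04·[0.6286·0.0000 + 0.3714·37.5000] = 13.3929; exercise value = 0.0000 ≤ continuation, so V_u = 13.3929
Node d (S = 75): continuation = 1/1.04·[0.6286·37.5000 + 0.3714·90.0000] = 54.8077; exercise value = 60.0000 > continuation, so V_d = 60.0000 (exercise)
Node 0 (S = 125): continuation = 1/1.04·[0.6286·13.3929 + 0.3714·60.0000] = 29.5232; exercise value = 10.0000 ≤ continuation, so V_0 = 29.5232

$29.52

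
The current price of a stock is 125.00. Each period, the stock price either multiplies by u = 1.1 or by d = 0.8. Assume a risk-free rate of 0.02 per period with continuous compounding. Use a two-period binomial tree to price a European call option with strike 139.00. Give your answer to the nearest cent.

6.34

Risk-neutral probability p = (e^0.02 − 0.8)/(1.1 − 0.8) = 0.2202/0.3000 = 0.7340
Terminal stock prices: S_uu = 151.3, S_ud = 110, S_dd = 80
Terminal payoffs (S − K): max(12.25, 0) = 12.25, max(-29, 0) = 0, max(-59, 0) = 0
Node u (S = 137.5): V_u = e^(−0.02)·[0.7340·12.2500 + 0.2660·0.0000] = 8.8135
Node d (S = 100): V_d = e^(−0.02)·[0.7340·0.0000 + 0.2660·0.0000] = 0.0000
Node 0 (S = 125): V_0 = e^(−0.02)·[0.7340·8.8135 + 0.2660·0.0000] = 6.3411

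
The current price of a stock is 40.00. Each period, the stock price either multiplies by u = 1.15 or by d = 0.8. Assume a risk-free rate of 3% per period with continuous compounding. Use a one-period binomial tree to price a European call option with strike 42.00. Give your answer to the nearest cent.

Risk-neutral probability p = (e^0.03 − 0.8)/(1.15 − 0.8) = 0.2305/0.3500 = 0.6584
Terminal stock prices: S_u = 46, S_d = 32
Terminal payoffs (S − K): max(4, 0) = 4, max(-10, 0) = 0
Node 0 (S = 40): V_0 = e^(−0.03)·[0.6584·4.0000 + 0.3416·0.0000] = 2.5559

2.56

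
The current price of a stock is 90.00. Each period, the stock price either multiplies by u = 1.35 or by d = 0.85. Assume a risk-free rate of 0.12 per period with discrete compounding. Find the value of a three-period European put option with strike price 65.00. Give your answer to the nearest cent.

0.67

Risk-neutral probability p = (1 + 0.12 − 0.85)/(1.35 − 0.85) = 0.2700/0.5000 = 0.5400
Terminal stock prices: S_uuu = 221.4, S_uud = 139.4, S_udd = 87.78, S_ddd = 55.27
Terminal payoffs (K − S): max(-156.4, 0) = 0, max(-74.42, 0) = 0, max(-22.78, 0) = 0, max(9.729, 0) = 9.729
Node uu (S = 164): V_uu = 1/1.12·[0.5400·0.0000 + 0.4600·0.0000] = 0.0000
Node ud (S = 103.3): V_ud = 1/1.12·[0.5400·0.0000 + 0.4600·0.0000] = 0.0000
Node dd (S = 65.02): V_dd = 1/1.12·[0.5400·0.0000 + 0.4600·9.7288] = 3.9957
Node u (S = 121.5): V_u = 1/1.12·[0.5400·0.0000 + 0.4600·0.0000] = 0.0000
Node d (S = 76.5): V_d = 1/1.12·[0.5400·0.0000 + 0.4600·3.9957] = 1.6411
Node 0 (S = 90): V_0 = 1/1.12·[0.5400·0.0000 + 0.4600·1.6411] = 0.6740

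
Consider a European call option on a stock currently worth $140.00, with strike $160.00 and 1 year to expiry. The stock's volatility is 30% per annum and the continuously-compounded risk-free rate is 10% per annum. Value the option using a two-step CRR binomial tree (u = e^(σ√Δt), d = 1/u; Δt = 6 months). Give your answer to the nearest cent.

$15.71

CRR parameters: u = e^(σ√Δt) = e^(0.3·√0.5) = 1.2363, d = 1/u = 0.8089
Per-period rate: rΔt = 0.1·0.5 = 0.05, so R = e^0.05 = 1.0513
Risk-neutral probability p = (e^0.05 − 0.8089)/(1.2363 − 0.8089) = 0.2424/0.4275 = 0.5671
Terminal stock prices: S_uu = 214, S_ud = 140, S_dd = 91.6
Terminal payoffs (S − K): max(53.99, 0) = 53.99, max(-20, 0) = 0, max(-68.4, 0) = 0
Node u (S = 173.1): V_u = e^(−0.05)·[0.5671·53.9851 + 0.4329·0.0000] = 29.1224
Node d (S = 113.2): V_d = e^(−0.05)·[0.5671·0.0000 + 0.4329·0.0000] = 0.0000
Node 0 (S = 140): V_0 = e^(−0.05)·[0.5671·29.1224 + 0.4329·0.0000] = 15.7101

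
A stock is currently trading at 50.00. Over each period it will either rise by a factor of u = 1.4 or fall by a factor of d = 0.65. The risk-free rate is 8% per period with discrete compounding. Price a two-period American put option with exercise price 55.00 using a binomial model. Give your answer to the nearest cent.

Risk-neutral probability p = (1 + 0.08 − 0.65)/(1.4 − 0.65) = 0.4300/0.7500 = 0.5733
Terminal stock prices: S_uu = 98, S_ud = 45.5, S_dd = 21.13
Terminal payoffs (K − S): max(-43, 0) = 0, max(9.5, 0) = 9.5, max(33.88, 0) = 33.88
Node u (S = 70): continuation = 1/1.08·[0.5733·0.0000 + 0.4267·9.5000] = 3.7531; exercise value = 0.0000 ≤ continuation, so V_u = 3.7531
Node d (S = 32.5): continuation = 1/1.08·[0.5733·9.5000 + 0.4267·33.8750] = 18.4259; exercise value = 22.5000 > continuation, so V_d = 22.5000 (exercise)
Node 0 (S = 50): continuation = 1/1.08·[0.5733·3.7531 + 0.4267·22.5000] = 10.8813; exercise value = 5.0000 ≤ continuation, so V_0 = 10.8813

10.88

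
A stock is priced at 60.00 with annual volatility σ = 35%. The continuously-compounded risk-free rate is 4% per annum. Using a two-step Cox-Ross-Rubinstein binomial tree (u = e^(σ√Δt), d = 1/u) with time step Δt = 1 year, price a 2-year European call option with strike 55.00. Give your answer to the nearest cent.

CRR parameters: u = e^(σ√Δt) = e^(0.35·√1) = 1.4191, d = 1/u = 0.7047
Per-period rate: rΔt = 0.04·1 = 0.04, so R = e^0.04 = 1.0408
Risk-neutral probability p = (e^0.04 − 0.7047)/(1.4191 − 0.7047) = 0.3361/0.7144 = 0.4705
Terminal stock prices: S_uu = 120.8, S_ud = 60, S_dd = 29.8
Terminal payoffs (S − K): max(65.83, 0) = 65.83, max(5, 0) = 5, max(-25.2, 0) = 0
Node u (S = 85.14): V_u = e^(−0.04)·[0.4705·65.8252 + 0.5295·5.0000] = 32.3006
Node d (S = 42.28): V_d = e^(−0.04)·[0.4705·5.0000 + 0.5295·0.0000] = 2.2603
Node 0 (S = 60): V_0 = e^(−0.04)·[0.4705·32.3006 + 0.5295·2.2603] = 15.7517

15.75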